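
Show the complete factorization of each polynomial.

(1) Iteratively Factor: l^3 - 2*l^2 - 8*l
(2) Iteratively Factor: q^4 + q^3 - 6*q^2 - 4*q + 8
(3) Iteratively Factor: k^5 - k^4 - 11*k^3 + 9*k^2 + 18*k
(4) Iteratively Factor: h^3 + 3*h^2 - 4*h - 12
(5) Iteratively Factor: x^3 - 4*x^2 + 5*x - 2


(1) = (l + 2)*(l^2 - 4*l) = (l - 4)*(l + 2)*(l)
(2) = (q - 2)*(q^3 + 3*q^2 - 4) = (q - 2)*(q + 2)*(q^2 + q - 2) = (q - 2)*(q - 1)*(q + 2)*(q + 2)
(3) = (k)*(k^4 - k^3 - 11*k^2 + 9*k + 18) = k*(k + 1)*(k^3 - 2*k^2 - 9*k + 18) = k*(k - 2)*(k + 1)*(k^2 - 9) = k*(k - 2)*(k + 1)*(k + 3)*(k - 3)
(4) = (h - 2)*(h^2 + 5*h + 6) = (h - 2)*(h + 2)*(h + 3)
(5) = (x - 1)*(x^2 - 3*x + 2) = (x - 1)^2*(x - 2)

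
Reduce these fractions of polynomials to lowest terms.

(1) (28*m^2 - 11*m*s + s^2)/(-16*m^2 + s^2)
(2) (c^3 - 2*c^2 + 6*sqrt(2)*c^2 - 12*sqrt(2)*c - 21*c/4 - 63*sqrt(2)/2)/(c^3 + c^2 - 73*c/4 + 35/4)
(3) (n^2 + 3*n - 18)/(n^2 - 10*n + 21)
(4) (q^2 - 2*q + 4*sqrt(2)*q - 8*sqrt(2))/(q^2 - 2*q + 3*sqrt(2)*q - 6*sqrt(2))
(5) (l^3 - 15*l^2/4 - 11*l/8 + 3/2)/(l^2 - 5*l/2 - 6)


(1) = (-7*m + s)/(4*m + s)
(2) = (16*c^2 + c*(24 + 96*sqrt(2)) + 144*sqrt(2))/(16*c^2 + 72*c - 40)
(3) = (n + 6)/(n - 7)
(4) = (q + 4*sqrt(2))/(q + 3*sqrt(2))
(5) = (8*l^2 + 2*l - 3)/(8*l + 12)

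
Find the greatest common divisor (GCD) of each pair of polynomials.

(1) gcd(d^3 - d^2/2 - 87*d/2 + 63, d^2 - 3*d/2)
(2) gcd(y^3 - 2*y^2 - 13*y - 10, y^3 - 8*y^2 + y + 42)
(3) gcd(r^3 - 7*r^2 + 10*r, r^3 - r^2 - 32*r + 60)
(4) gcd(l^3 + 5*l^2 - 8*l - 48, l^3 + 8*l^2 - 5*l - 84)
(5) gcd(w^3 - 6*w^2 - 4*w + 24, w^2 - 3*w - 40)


(1) = d - 3/2
(2) = y + 2
(3) = r^2 - 7*r + 10
(4) = gcd((l - 3)*(l + 4)^2, (l - 3)*(l + 4)*(l + 7)) = l^2 + l - 12
(5) = 1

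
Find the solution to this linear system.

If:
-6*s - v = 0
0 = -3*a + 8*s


Then:
a = -4*v/9
s = -v/6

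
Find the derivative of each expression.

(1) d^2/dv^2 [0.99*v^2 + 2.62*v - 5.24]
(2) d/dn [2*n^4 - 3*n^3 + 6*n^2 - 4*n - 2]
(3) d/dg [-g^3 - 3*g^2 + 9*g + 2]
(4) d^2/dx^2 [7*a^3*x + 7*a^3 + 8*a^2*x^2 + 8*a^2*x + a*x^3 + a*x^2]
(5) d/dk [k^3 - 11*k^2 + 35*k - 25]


(1) = 1.98000000000000
(2) = 8*n^3 - 9*n^2 + 12*n - 4
(3) = -3*g^2 - 6*g + 9
(4) = 2*a*(8*a + 3*x + 1)
(5) = 3*k^2 - 22*k + 35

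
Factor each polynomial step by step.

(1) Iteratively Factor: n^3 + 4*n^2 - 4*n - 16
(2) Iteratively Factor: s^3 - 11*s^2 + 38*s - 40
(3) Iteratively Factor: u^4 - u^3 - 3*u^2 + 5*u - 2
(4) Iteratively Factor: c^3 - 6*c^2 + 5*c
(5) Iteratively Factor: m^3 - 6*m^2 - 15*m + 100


(1) = (n + 2)*(n^2 + 2*n - 8) = (n + 2)*(n + 4)*(n - 2)
(2) = (s - 5)*(s^2 - 6*s + 8) = (s - 5)*(s - 4)*(s - 2)
(3) = (u - 1)*(u^3 - 3*u + 2) = (u - 1)^2*(u^2 + u - 2) = (u - 1)^2*(u + 2)*(u - 1)
(4) = (c - 1)*(c^2 - 5*c) = (c - 5)*(c - 1)*(c)
(5) = (m - 5)*(m^2 - m - 20) = (m - 5)*(m + 4)*(m - 5)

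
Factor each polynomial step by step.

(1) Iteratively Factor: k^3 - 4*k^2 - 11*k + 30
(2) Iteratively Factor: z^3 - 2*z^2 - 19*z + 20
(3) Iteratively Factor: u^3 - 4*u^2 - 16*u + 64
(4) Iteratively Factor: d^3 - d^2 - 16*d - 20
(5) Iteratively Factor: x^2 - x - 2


(1) = (k - 5)*(k^2 + k - 6) = (k - 5)*(k + 3)*(k - 2)
(2) = (z + 4)*(z^2 - 6*z + 5) = (z - 1)*(z + 4)*(z - 5)
(3) = (u - 4)*(u^2 - 16) = (u - 4)^2*(u + 4)
(4) = (d - 5)*(d^2 + 4*d + 4) = (d - 5)*(d + 2)*(d + 2)
(5) = (x + 1)*(x - 2)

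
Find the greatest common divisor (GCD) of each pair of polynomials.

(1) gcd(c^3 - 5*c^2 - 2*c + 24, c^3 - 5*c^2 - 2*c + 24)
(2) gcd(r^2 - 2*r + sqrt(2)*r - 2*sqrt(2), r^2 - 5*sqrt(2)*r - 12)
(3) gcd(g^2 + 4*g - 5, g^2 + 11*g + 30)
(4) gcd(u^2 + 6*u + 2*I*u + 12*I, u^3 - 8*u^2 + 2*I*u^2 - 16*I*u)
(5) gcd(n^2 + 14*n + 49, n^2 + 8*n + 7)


(1) = gcd((c - 4)*(c - 3)*(c + 2), (c - 4)*(c - 3)*(c + 2)) = c^3 - 5*c^2 - 2*c + 24
(2) = r + sqrt(2)
(3) = g + 5
(4) = gcd((u + 6)*(u + 2*I), u*(u - 8)*(u + 2*I)) = u + 2*I
(5) = n + 7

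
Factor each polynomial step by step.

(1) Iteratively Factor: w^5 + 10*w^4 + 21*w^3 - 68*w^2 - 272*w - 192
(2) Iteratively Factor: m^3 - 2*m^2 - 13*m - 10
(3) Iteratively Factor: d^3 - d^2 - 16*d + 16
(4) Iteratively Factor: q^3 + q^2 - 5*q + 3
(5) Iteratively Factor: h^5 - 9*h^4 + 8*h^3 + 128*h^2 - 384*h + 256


(1) = (w + 1)*(w^4 + 9*w^3 + 12*w^2 - 80*w - 192) = (w - 3)*(w + 1)*(w^3 + 12*w^2 + 48*w + 64) = (w - 3)*(w + 1)*(w + 4)*(w^2 + 8*w + 16) = (w - 3)*(w + 1)*(w + 4)^2*(w + 4)
(2) = (m - 5)*(m^2 + 3*m + 2) = (m - 5)*(m + 1)*(m + 2)
(3) = (d + 4)*(d^2 - 5*d + 4) = (d - 4)*(d + 4)*(d - 1)
(4) = (q - 1)*(q^2 + 2*q - 3) = (q - 1)^2*(q + 3)
(5) = (h - 4)*(h^4 - 5*h^3 - 12*h^2 + 80*h - 64) = (h - 4)*(h + 4)*(h^3 - 9*h^2 + 24*h - 16) = (h - 4)*(h - 1)*(h + 4)*(h^2 - 8*h + 16) = (h - 4)^2*(h - 1)*(h + 4)*(h - 4)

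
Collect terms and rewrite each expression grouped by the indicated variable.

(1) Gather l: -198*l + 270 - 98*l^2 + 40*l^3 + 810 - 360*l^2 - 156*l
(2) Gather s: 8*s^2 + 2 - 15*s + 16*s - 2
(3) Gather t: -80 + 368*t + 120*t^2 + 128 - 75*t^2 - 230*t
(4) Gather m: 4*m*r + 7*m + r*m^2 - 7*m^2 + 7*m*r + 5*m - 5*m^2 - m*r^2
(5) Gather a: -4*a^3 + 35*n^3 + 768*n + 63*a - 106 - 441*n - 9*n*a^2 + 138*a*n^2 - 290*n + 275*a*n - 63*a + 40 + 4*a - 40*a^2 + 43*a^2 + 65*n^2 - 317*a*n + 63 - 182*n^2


(1) = 40*l^3 - 458*l^2 - 354*l + 1080
(2) = 8*s^2 + s
(3) = 45*t^2 + 138*t + 48
(4) = m^2*(r - 12) + m*(-r^2 + 11*r + 12)
(5) = -4*a^3 + a^2*(3 - 9*n) + a*(138*n^2 - 42*n + 4) + 35*n^3 - 117*n^2 + 37*n - 3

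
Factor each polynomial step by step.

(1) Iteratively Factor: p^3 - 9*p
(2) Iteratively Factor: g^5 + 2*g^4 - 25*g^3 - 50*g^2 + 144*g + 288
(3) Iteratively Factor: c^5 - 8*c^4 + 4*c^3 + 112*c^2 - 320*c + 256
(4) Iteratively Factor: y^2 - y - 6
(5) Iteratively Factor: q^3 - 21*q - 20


(1) = (p + 3)*(p^2 - 3*p) = p*(p + 3)*(p - 3)
(2) = (g + 3)*(g^4 - g^3 - 22*g^2 + 16*g + 96) = (g + 3)*(g + 4)*(g^3 - 5*g^2 - 2*g + 24) = (g - 3)*(g + 3)*(g + 4)*(g^2 - 2*g - 8) = (g - 3)*(g + 2)*(g + 3)*(g + 4)*(g - 4)
(3) = (c - 2)*(c^4 - 6*c^3 - 8*c^2 + 96*c - 128) = (c - 4)*(c - 2)*(c^3 - 2*c^2 - 16*c + 32) = (c - 4)*(c - 2)^2*(c^2 - 16) = (c - 4)*(c - 2)^2*(c + 4)*(c - 4)
(4) = (y - 3)*(y + 2)
(5) = (q + 1)*(q^2 - q - 20) = (q - 5)*(q + 1)*(q + 4)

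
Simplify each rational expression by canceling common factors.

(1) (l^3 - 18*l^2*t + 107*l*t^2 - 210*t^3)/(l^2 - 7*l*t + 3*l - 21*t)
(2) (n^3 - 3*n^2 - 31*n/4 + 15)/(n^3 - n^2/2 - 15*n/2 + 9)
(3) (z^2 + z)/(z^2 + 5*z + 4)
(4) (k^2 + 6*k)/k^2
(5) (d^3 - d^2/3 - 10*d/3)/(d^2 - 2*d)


(1) = (l^2 - 11*l*t + 30*t^2)/(l + 3)
(2) = (2*n^2 - 3*n - 20)/(2*n^2 + 2*n - 12)
(3) = z/(z + 4)
(4) = (k + 6)/k
(5) = d + 5/3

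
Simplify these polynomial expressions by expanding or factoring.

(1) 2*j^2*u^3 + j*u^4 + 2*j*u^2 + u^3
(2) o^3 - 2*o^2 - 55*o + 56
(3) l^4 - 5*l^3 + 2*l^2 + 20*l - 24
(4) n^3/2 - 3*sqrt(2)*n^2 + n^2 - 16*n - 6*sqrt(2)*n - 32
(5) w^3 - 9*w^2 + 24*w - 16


(1) = u^2*(2*j + u)*(j*u + 1)
(2) = (o - 8)*(o - 1)*(o + 7)
(3) = (l - 3)*(l - 2)^2*(l + 2)
(4) = (n/2 + 1)*(n - 8*sqrt(2))*(n + 2*sqrt(2))
(5) = (w - 4)^2*(w - 1)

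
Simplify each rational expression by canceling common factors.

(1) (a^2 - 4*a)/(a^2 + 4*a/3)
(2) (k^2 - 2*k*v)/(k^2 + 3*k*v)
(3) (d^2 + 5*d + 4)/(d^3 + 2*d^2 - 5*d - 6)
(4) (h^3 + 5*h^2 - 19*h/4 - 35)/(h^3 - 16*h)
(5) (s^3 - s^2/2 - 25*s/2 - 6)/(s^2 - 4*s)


(1) = (3*a - 12)/(3*a + 4)
(2) = (k - 2*v)/(k + 3*v)
(3) = (d + 4)/(d^2 + d - 6)
(4) = (4*h^2 + 4*h - 35)/(4*h^2 - 16*h)
(5) = (2*s^2 + 7*s + 3)/(2*s)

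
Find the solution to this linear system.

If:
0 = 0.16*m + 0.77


Then:
m = -4.81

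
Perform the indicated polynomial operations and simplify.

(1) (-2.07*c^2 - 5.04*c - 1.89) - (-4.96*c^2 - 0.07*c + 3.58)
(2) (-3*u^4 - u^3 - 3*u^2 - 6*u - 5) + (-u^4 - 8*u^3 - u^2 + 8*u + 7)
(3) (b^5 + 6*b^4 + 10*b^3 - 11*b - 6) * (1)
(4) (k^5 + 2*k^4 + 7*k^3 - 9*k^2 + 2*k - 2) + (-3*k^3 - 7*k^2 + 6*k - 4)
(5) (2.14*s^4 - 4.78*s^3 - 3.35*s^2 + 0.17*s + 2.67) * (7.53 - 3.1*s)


(1) = 2.89*c^2 - 4.97*c - 5.47
(2) = -4*u^4 - 9*u^3 - 4*u^2 + 2*u + 2
(3) = b^5 + 6*b^4 + 10*b^3 - 11*b - 6
(4) = k^5 + 2*k^4 + 4*k^3 - 16*k^2 + 8*k - 6
(5) = -6.634*s^5 + 30.9322*s^4 - 25.6084*s^3 - 25.7525*s^2 - 6.9969*s + 20.1051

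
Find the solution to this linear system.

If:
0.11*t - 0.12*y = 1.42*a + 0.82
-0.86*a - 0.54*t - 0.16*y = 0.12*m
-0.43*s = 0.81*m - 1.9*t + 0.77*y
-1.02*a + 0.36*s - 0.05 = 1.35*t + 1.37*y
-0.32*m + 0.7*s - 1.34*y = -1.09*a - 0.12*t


Then:
a = -0.53
m = 0.86
s = 1.17
t = 0.64
y = 0.03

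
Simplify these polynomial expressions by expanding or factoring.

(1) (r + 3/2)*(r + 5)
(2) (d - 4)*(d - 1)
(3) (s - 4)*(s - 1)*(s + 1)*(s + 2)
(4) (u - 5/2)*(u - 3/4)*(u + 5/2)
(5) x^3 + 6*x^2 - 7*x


(1) = r^2 + 13*r/2 + 15/2
(2) = d^2 - 5*d + 4
(3) = s^4 - 2*s^3 - 9*s^2 + 2*s + 8
(4) = u^3 - 3*u^2/4 - 25*u/4 + 75/16
(5) = x*(x - 1)*(x + 7)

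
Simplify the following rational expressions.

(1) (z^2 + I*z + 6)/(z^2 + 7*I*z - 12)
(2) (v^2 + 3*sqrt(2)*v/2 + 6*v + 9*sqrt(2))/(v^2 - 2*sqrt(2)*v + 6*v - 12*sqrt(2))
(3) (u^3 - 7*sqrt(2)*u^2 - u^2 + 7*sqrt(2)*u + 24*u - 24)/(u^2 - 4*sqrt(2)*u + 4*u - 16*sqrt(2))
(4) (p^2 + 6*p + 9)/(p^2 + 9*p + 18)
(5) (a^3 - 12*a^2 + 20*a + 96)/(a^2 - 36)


(1) = (z - 2*I)/(z + 4*I)
(2) = (2*v + 3*sqrt(2))/(2*v - 4*sqrt(2))
(3) = (u^2 + u*(-3*sqrt(2) - 1) + 3*sqrt(2))/(u + 4)
(4) = (p + 3)/(p + 6)
(5) = (a^2 - 6*a - 16)/(a + 6)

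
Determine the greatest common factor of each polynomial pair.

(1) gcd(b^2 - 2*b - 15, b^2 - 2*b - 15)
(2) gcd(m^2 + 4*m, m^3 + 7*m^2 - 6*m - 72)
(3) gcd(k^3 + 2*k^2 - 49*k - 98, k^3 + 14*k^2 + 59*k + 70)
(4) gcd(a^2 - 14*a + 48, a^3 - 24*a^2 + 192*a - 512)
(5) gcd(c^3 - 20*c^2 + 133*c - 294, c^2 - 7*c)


(1) = gcd((b - 5)*(b + 3), (b - 5)*(b + 3)) = b^2 - 2*b - 15
(2) = m + 4
(3) = gcd((k - 7)*(k + 2)*(k + 7), (k + 2)*(k + 5)*(k + 7)) = k^2 + 9*k + 14
(4) = gcd((a - 8)*(a - 6), (a - 8)^3) = a - 8
(5) = gcd((c - 7)^2*(c - 6), c*(c - 7)) = c - 7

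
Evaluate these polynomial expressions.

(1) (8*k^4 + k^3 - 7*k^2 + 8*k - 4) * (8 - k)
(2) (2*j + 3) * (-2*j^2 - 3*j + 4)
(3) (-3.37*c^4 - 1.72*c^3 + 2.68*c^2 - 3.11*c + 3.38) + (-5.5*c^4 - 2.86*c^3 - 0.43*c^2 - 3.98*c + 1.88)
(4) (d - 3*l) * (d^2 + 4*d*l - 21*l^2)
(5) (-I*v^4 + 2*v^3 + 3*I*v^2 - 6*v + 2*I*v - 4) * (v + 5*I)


(1) = -8*k^5 + 63*k^4 + 15*k^3 - 64*k^2 + 68*k - 32
(2) = -4*j^3 - 12*j^2 - j + 12
(3) = -8.87*c^4 - 4.58*c^3 + 2.25*c^2 - 7.09*c + 5.26
(4) = d^3 + d^2*l - 33*d*l^2 + 63*l^3
(5) = -I*v^5 + 7*v^4 + 13*I*v^3 - 21*v^2 + 2*I*v^2 - 14*v - 30*I*v - 20*I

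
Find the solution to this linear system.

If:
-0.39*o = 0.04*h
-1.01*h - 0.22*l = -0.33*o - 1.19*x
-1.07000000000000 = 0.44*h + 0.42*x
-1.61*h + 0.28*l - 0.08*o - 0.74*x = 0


Then:
h = -0.53
l = -8.29
o = 0.05
x = -2.00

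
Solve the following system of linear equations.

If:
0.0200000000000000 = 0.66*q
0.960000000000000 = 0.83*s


Then:
q = 0.03
s = 1.16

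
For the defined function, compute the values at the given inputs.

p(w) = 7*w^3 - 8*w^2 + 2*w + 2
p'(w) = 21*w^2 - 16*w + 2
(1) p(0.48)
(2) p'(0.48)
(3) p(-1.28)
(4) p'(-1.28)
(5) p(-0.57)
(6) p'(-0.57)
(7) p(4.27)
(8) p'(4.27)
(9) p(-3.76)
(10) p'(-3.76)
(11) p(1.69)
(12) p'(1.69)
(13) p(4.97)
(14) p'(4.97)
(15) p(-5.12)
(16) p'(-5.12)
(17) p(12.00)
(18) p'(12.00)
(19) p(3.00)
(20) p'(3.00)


(1) = 1.89
(2) = -0.84
(3) = -28.35
(4) = 56.89
(5) = -3.04
(6) = 17.94
(7) = 409.66
(8) = 316.57
(9) = -490.72
(10) = 359.05
(11) = 16.32
(12) = 34.94
(13) = 673.68
(14) = 441.20
(15) = -1157.48
(16) = 634.42
(17) = 10970.00
(18) = 2834.00
(19) = 125.00
(20) = 143.00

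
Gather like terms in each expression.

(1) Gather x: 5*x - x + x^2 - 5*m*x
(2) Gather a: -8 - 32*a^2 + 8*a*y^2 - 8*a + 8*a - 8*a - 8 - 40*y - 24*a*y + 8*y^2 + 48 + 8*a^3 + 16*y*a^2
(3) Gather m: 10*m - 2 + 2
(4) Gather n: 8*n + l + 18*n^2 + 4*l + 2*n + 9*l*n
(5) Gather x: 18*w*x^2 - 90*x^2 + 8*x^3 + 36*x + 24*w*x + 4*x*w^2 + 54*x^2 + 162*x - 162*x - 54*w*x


(1) = x^2 + x*(4 - 5*m)
(2) = 8*a^3 + a^2*(16*y - 32) + a*(8*y^2 - 24*y - 8) + 8*y^2 - 40*y + 32
(3) = 10*m
(4) = 5*l + 18*n^2 + n*(9*l + 10)
(5) = 8*x^3 + x^2*(18*w - 36) + x*(4*w^2 - 30*w + 36)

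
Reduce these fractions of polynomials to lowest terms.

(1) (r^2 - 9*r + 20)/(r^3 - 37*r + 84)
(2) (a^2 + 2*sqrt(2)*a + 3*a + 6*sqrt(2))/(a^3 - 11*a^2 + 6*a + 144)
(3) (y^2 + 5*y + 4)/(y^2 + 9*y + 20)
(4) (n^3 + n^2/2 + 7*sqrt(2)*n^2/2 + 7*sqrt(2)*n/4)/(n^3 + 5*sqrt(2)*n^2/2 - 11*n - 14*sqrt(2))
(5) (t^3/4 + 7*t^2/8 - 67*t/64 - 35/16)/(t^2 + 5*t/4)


(1) = (r - 5)/(r^2 + 4*r - 21)
(2) = (a + 2*sqrt(2))/(a^2 - 14*a + 48)
(3) = (y + 1)/(y + 5)
(4) = (8*n^2 + 4*n)/(8*n^2 - 8*sqrt(2)*n - 32)
(5) = (4*t^2 + 9*t - 28)/(16*t)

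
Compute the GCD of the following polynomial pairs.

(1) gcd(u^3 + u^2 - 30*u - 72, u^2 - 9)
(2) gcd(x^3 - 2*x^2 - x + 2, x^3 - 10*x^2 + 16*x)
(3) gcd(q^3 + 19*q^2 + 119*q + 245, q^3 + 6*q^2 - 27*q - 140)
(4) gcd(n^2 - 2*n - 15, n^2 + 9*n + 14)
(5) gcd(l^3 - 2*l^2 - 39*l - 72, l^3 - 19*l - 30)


(1) = gcd((u - 6)*(u + 3)*(u + 4), (u - 3)*(u + 3)) = u + 3
(2) = gcd((x - 2)*(x - 1)*(x + 1), x*(x - 8)*(x - 2)) = x - 2
(3) = gcd((q + 5)*(q + 7)^2, (q - 5)*(q + 4)*(q + 7)) = q + 7
(4) = 1
(5) = l + 3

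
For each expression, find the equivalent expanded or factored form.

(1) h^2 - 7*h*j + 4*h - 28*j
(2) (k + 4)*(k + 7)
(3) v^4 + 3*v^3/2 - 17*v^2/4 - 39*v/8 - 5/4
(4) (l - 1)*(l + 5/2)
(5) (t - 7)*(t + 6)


(1) = (h + 4)*(h - 7*j)
(2) = k^2 + 11*k + 28
(3) = (v - 2)*(v + 1/2)^2*(v + 5/2)
(4) = l^2 + 3*l/2 - 5/2
(5) = t^2 - t - 42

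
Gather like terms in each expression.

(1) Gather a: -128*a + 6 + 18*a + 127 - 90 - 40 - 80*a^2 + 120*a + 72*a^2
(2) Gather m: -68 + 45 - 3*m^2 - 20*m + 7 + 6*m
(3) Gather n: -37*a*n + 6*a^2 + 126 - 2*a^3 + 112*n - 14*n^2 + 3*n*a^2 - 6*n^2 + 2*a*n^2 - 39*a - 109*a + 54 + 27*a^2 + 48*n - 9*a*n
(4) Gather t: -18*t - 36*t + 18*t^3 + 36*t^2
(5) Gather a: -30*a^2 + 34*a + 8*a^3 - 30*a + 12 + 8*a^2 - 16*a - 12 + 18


(1) = -8*a^2 + 10*a + 3
(2) = -3*m^2 - 14*m - 16
(3) = -2*a^3 + 33*a^2 - 148*a + n^2*(2*a - 20) + n*(3*a^2 - 46*a + 160) + 180
(4) = 18*t^3 + 36*t^2 - 54*t
(5) = 8*a^3 - 22*a^2 - 12*a + 18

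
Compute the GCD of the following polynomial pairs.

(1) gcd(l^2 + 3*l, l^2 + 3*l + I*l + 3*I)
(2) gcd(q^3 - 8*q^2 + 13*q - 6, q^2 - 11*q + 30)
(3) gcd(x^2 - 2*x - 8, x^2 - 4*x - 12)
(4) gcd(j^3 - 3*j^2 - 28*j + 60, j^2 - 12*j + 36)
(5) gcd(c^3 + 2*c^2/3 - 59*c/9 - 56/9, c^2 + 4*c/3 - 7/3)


(1) = l + 3
(2) = gcd((q - 6)*(q - 1)^2, (q - 6)*(q - 5)) = q - 6
(3) = x + 2
(4) = gcd((j - 6)*(j - 2)*(j + 5), (j - 6)^2) = j - 6
(5) = gcd((c - 8/3)*(c + 1)*(c + 7/3), (c - 1)*(c + 7/3)) = c + 7/3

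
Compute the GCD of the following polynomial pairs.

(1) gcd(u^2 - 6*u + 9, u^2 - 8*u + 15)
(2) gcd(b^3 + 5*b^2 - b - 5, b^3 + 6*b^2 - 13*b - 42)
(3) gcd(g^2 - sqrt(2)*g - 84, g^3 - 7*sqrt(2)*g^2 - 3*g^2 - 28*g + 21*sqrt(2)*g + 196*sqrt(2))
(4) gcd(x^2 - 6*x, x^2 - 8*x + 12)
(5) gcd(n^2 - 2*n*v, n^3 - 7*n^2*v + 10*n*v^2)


(1) = u - 3
(2) = gcd((b - 1)*(b + 1)*(b + 5), (b - 3)*(b + 2)*(b + 7)) = 1
(3) = g - 7*sqrt(2)
(4) = gcd(x*(x - 6), (x - 6)*(x - 2)) = x - 6
(5) = gcd(n*(n - 2*v), n*(n - 5*v)*(n - 2*v)) = -n^2 + 2*n*v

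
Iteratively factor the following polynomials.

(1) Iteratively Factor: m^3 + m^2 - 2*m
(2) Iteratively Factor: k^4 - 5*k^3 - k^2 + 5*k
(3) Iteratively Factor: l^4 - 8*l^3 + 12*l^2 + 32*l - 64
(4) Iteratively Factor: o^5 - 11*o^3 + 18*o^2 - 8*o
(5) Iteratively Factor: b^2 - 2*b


(1) = (m + 2)*(m^2 - m) = m*(m + 2)*(m - 1)
(2) = (k - 1)*(k^3 - 4*k^2 - 5*k) = (k - 5)*(k - 1)*(k^2 + k) = (k - 5)*(k - 1)*(k + 1)*(k)
(3) = (l - 4)*(l^3 - 4*l^2 - 4*l + 16) = (l - 4)*(l - 2)*(l^2 - 2*l - 8) = (l - 4)*(l - 2)*(l + 2)*(l - 4)
(4) = (o - 1)*(o^4 + o^3 - 10*o^2 + 8*o) = (o - 1)^2*(o^3 + 2*o^2 - 8*o) = (o - 2)*(o - 1)^2*(o^2 + 4*o) = o*(o - 2)*(o - 1)^2*(o + 4)
(5) = (b - 2)*(b)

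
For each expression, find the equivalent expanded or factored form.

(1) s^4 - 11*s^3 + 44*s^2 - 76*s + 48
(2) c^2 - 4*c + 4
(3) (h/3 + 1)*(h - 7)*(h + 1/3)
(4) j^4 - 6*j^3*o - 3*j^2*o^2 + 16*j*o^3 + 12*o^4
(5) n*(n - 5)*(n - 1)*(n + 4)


(1) = (s - 4)*(s - 3)*(s - 2)^2
(2) = (c - 2)^2
(3) = h^3/3 - 11*h^2/9 - 67*h/9 - 7/3
(4) = (j - 6*o)*(j - 2*o)*(j + o)^2
(5) = n^4 - 2*n^3 - 19*n^2 + 20*n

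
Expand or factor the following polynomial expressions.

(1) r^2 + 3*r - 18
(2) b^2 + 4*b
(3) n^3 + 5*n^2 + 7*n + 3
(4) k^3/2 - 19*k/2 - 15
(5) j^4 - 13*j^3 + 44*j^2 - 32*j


(1) = (r - 3)*(r + 6)
(2) = b*(b + 4)
(3) = (n + 1)^2*(n + 3)
(4) = (k/2 + 1)*(k - 5)*(k + 3)
(5) = j*(j - 8)*(j - 4)*(j - 1)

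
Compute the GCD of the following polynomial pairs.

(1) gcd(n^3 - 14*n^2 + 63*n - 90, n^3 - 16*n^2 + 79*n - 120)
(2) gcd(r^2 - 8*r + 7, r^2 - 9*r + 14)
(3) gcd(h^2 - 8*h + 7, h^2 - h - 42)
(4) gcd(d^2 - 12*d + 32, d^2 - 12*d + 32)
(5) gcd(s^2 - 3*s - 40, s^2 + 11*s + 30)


(1) = n^2 - 8*n + 15
(2) = r - 7
(3) = gcd((h - 7)*(h - 1), (h - 7)*(h + 6)) = h - 7
(4) = d^2 - 12*d + 32
(5) = gcd((s - 8)*(s + 5), (s + 5)*(s + 6)) = s + 5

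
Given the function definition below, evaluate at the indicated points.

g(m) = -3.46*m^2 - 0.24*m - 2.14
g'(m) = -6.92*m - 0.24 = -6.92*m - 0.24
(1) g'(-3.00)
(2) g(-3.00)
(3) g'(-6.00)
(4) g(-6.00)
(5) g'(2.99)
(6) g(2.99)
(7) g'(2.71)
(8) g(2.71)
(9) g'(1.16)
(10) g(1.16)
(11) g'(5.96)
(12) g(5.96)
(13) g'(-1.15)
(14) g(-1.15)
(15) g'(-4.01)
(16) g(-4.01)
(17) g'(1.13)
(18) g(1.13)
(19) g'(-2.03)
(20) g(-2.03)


(1) = 20.52
(2) = -32.56
(3) = 41.28
(4) = -125.26
(5) = -20.93
(6) = -33.79
(7) = -18.99
(8) = -28.20
(9) = -8.27
(10) = -7.07
(11) = -41.48
(12) = -126.48
(13) = 7.72
(14) = -6.44
(15) = 27.51
(16) = -56.81
(17) = -8.06
(18) = -6.83
(19) = 13.81
(20) = -15.91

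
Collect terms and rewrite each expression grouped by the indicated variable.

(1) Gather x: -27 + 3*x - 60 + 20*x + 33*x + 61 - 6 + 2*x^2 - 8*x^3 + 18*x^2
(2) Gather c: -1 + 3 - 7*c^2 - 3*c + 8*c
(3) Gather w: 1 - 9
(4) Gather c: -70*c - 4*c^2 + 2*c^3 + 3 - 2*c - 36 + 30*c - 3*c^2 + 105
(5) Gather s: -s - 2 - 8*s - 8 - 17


(1) = -8*x^3 + 20*x^2 + 56*x - 32
(2) = -7*c^2 + 5*c + 2
(3) = -8
(4) = 2*c^3 - 7*c^2 - 42*c + 72
(5) = -9*s - 27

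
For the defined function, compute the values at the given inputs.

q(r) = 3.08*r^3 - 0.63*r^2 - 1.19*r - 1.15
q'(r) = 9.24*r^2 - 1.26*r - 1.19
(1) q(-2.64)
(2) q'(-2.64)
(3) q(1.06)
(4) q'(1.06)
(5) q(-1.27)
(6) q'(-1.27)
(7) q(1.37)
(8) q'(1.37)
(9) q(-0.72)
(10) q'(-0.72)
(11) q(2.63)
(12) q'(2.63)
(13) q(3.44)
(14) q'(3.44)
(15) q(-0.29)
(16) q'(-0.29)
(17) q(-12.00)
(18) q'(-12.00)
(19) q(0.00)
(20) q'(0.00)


(1) = -59.07
(2) = 66.54
(3) = 0.55
(4) = 7.86
(5) = -6.96
(6) = 15.31
(7) = 3.96
(8) = 14.43
(9) = -1.77
(10) = 4.51
(11) = 47.39
(12) = 59.41
(13) = 112.68
(14) = 103.82
(15) = -0.93
(16) = -0.05
(17) = -5399.83
(18) = 1344.49
(19) = -1.15
(20) = -1.19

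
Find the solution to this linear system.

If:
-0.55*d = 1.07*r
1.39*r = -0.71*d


Then:
d = 0.00
r = 0.00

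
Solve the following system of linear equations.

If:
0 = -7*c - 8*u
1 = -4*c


Then:
c = -1/4
u = 7/32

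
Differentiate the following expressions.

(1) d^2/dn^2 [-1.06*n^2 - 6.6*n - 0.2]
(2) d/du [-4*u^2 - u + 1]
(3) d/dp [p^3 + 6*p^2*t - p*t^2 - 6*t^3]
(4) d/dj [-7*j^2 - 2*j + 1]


(1) = -2.12000000000000
(2) = -8*u - 1
(3) = 3*p^2 + 12*p*t - t^2
(4) = -14*j - 2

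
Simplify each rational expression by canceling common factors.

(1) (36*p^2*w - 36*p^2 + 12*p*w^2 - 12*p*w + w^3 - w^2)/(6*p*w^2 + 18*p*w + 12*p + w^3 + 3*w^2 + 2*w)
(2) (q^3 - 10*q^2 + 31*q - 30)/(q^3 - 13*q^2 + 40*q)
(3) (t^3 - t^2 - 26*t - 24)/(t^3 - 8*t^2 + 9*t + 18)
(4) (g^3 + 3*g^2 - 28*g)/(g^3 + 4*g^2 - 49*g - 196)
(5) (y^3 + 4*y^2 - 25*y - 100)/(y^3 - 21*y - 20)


(1) = (6*p*w - 6*p + w^2 - w)/(w^2 + 3*w + 2)
(2) = (q^2 - 5*q + 6)/(q^2 - 8*q)
(3) = (t + 4)/(t - 3)
(4) = (g^2 - 4*g)/(g^2 - 3*g - 28)
(5) = (y + 5)/(y + 1)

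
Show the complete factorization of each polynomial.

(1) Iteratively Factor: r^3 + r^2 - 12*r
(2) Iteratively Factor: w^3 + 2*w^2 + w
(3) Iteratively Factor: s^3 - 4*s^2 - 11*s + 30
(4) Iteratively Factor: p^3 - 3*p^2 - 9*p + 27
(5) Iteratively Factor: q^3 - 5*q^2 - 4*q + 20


(1) = (r)*(r^2 + r - 12) = r*(r + 4)*(r - 3)
(2) = (w + 1)*(w^2 + w) = w*(w + 1)*(w + 1)
(3) = (s + 3)*(s^2 - 7*s + 10) = (s - 2)*(s + 3)*(s - 5)
(4) = (p - 3)*(p^2 - 9) = (p - 3)^2*(p + 3)
(5) = (q - 5)*(q^2 - 4) = (q - 5)*(q - 2)*(q + 2)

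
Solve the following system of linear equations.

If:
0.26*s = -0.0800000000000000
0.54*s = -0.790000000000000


Then:
No Solution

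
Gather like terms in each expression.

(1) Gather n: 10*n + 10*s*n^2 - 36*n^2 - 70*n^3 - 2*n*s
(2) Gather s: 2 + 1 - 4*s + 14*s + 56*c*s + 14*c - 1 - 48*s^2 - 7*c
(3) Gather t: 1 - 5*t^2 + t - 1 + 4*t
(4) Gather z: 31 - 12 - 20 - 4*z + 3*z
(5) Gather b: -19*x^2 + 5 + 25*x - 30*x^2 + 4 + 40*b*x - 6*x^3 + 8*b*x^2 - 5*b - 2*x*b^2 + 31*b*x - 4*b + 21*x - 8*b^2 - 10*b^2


(1) = -70*n^3 + n^2*(10*s - 36) + n*(10 - 2*s)
(2) = 7*c - 48*s^2 + s*(56*c + 10) + 2
(3) = -5*t^2 + 5*t
(4) = -z - 1
(5) = b^2*(-2*x - 18) + b*(8*x^2 + 71*x - 9) - 6*x^3 - 49*x^2 + 46*x + 9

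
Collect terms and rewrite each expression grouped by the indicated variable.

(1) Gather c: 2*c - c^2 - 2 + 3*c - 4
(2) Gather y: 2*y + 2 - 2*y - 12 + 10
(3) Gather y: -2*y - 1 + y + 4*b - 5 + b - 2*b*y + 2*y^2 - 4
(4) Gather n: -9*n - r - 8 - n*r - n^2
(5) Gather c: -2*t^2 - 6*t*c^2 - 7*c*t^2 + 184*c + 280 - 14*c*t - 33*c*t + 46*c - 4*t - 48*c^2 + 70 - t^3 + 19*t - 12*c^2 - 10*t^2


(1) = -c^2 + 5*c - 6
(2) = 0
(3) = 5*b + 2*y^2 + y*(-2*b - 1) - 10
(4) = -n^2 + n*(-r - 9) - r - 8
(5) = c^2*(-6*t - 60) + c*(-7*t^2 - 47*t + 230) - t^3 - 12*t^2 + 15*t + 350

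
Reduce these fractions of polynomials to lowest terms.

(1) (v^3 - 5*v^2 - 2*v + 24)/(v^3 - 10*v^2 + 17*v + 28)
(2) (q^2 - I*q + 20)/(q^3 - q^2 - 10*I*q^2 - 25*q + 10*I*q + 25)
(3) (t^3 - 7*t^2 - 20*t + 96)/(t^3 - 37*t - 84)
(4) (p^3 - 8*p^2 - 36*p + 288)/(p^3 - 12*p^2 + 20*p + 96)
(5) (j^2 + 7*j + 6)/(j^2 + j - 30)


(1) = (v^2 - v - 6)/(v^2 - 6*v - 7)
(2) = (q + 4*I)/(q^2 + q*(-1 - 5*I) + 5*I)
(3) = (t^2 - 11*t + 24)/(t^2 - 4*t - 21)
(4) = (p + 6)/(p + 2)
(5) = (j + 1)/(j - 5)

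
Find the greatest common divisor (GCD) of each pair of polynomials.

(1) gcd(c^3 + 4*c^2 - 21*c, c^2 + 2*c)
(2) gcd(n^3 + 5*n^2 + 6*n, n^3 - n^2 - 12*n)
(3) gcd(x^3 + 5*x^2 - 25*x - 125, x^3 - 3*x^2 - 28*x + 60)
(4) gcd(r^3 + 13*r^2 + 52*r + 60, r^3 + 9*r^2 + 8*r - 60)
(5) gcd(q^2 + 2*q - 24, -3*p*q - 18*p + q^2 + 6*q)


(1) = c
(2) = gcd(n*(n + 2)*(n + 3), n*(n - 4)*(n + 3)) = n^2 + 3*n
(3) = gcd((x - 5)*(x + 5)^2, (x - 6)*(x - 2)*(x + 5)) = x + 5
(4) = gcd((r + 2)*(r + 5)*(r + 6), (r - 2)*(r + 5)*(r + 6)) = r^2 + 11*r + 30
(5) = gcd((q - 4)*(q + 6), (-3*p + q)*(q + 6)) = q + 6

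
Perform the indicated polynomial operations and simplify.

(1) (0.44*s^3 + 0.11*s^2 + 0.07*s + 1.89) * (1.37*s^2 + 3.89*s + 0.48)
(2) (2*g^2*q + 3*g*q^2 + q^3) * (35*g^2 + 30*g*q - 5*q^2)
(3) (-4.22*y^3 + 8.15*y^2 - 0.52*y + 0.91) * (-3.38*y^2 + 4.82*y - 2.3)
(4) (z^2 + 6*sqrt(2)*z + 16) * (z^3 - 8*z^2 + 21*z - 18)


(1) = 0.6028*s^5 + 1.8623*s^4 + 0.735*s^3 + 2.9144*s^2 + 7.3857*s + 0.9072
(2) = 70*g^4*q + 165*g^3*q^2 + 115*g^2*q^3 + 15*g*q^4 - 5*q^5
(3) = 14.2636*y^5 - 47.8874*y^4 + 50.7466*y^3 - 24.3272*y^2 + 5.5822*y - 2.093
(4) = z^5 - 8*z^4 + 6*sqrt(2)*z^4 - 48*sqrt(2)*z^3 + 37*z^3 - 146*z^2 + 126*sqrt(2)*z^2 - 108*sqrt(2)*z + 336*z - 288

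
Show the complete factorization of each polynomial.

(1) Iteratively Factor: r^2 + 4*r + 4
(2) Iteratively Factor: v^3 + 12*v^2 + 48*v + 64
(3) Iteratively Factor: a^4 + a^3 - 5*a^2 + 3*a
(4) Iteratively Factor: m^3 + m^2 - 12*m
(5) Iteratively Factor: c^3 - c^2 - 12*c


(1) = (r + 2)*(r + 2)
(2) = (v + 4)*(v^2 + 8*v + 16) = (v + 4)^2*(v + 4)
(3) = (a - 1)*(a^3 + 2*a^2 - 3*a) = (a - 1)^2*(a^2 + 3*a) = a*(a - 1)^2*(a + 3)
(4) = (m)*(m^2 + m - 12) = m*(m - 3)*(m + 4)
(5) = (c)*(c^2 - c - 12) = c*(c + 3)*(c - 4)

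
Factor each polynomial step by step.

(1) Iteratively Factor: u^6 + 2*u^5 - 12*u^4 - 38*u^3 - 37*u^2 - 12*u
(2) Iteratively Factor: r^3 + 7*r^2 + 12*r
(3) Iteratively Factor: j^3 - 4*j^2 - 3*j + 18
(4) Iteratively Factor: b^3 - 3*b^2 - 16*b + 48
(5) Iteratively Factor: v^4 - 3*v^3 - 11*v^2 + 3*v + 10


(1) = (u + 1)*(u^5 + u^4 - 13*u^3 - 25*u^2 - 12*u) = (u - 4)*(u + 1)*(u^4 + 5*u^3 + 7*u^2 + 3*u) = u*(u - 4)*(u + 1)*(u^3 + 5*u^2 + 7*u + 3) = u*(u - 4)*(u + 1)*(u + 3)*(u^2 + 2*u + 1) = u*(u - 4)*(u + 1)^2*(u + 3)*(u + 1)
(2) = (r + 4)*(r^2 + 3*r) = (r + 3)*(r + 4)*(r)
(3) = (j - 3)*(j^2 - j - 6) = (j - 3)*(j + 2)*(j - 3)
(4) = (b - 3)*(b^2 - 16) = (b - 3)*(b + 4)*(b - 4)
(5) = (v - 5)*(v^3 + 2*v^2 - v - 2) = (v - 5)*(v + 1)*(v^2 + v - 2) = (v - 5)*(v + 1)*(v + 2)*(v - 1)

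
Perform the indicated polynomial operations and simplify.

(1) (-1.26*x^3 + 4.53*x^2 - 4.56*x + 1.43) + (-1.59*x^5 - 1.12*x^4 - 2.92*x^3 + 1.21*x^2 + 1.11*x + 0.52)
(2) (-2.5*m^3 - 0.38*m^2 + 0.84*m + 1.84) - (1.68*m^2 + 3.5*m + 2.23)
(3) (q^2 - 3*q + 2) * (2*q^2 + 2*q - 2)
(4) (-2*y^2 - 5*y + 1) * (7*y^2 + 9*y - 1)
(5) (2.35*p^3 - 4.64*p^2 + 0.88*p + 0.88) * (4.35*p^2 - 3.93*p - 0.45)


(1) = -1.59*x^5 - 1.12*x^4 - 4.18*x^3 + 5.74*x^2 - 3.45*x + 1.95
(2) = -2.5*m^3 - 2.06*m^2 - 2.66*m - 0.39
(3) = 2*q^4 - 4*q^3 - 4*q^2 + 10*q - 4
(4) = -14*y^4 - 53*y^3 - 36*y^2 + 14*y - 1
(5) = 10.2225*p^5 - 29.4195*p^4 + 21.0057*p^3 + 2.4576*p^2 - 3.8544*p - 0.396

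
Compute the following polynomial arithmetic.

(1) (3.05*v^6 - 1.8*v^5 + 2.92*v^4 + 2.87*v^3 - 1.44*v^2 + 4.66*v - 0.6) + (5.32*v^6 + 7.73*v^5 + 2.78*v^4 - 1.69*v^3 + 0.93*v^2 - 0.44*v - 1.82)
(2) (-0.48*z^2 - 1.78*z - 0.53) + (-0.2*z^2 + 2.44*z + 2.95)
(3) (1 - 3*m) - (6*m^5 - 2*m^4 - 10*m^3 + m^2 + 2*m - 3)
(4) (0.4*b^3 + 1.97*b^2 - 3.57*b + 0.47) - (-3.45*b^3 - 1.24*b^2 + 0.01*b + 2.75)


(1) = 8.37*v^6 + 5.93*v^5 + 5.7*v^4 + 1.18*v^3 - 0.51*v^2 + 4.22*v - 2.42
(2) = -0.68*z^2 + 0.66*z + 2.42
(3) = -6*m^5 + 2*m^4 + 10*m^3 - m^2 - 5*m + 4
(4) = 3.85*b^3 + 3.21*b^2 - 3.58*b - 2.28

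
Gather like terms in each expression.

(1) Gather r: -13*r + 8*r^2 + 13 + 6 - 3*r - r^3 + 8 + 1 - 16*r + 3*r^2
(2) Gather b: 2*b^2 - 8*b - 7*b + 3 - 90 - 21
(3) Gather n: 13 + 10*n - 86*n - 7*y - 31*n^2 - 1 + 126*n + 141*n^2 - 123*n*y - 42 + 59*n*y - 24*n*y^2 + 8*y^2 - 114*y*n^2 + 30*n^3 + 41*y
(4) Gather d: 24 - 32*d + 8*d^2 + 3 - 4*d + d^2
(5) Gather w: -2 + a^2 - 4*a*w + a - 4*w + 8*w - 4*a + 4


(1) = -r^3 + 11*r^2 - 32*r + 28
(2) = 2*b^2 - 15*b - 108
(3) = 30*n^3 + n^2*(110 - 114*y) + n*(-24*y^2 - 64*y + 50) + 8*y^2 + 34*y - 30
(4) = 9*d^2 - 36*d + 27
(5) = a^2 - 3*a + w*(4 - 4*a) + 2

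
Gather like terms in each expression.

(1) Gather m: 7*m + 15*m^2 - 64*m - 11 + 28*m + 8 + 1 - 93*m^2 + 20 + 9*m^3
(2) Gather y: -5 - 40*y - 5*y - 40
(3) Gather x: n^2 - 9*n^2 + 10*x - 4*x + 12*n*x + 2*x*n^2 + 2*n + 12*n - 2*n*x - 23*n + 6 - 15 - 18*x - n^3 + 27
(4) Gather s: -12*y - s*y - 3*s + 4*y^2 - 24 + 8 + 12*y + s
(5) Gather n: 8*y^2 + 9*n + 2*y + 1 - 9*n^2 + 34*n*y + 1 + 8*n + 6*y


(1) = 9*m^3 - 78*m^2 - 29*m + 18
(2) = -45*y - 45
(3) = -n^3 - 8*n^2 - 9*n + x*(2*n^2 + 10*n - 12) + 18
(4) = s*(-y - 2) + 4*y^2 - 16
(5) = -9*n^2 + n*(34*y + 17) + 8*y^2 + 8*y + 2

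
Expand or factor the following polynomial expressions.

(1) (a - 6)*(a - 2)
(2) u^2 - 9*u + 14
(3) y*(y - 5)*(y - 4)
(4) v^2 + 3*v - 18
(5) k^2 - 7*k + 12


(1) = a^2 - 8*a + 12
(2) = (u - 7)*(u - 2)
(3) = y^3 - 9*y^2 + 20*y
(4) = (v - 3)*(v + 6)
(5) = (k - 4)*(k - 3)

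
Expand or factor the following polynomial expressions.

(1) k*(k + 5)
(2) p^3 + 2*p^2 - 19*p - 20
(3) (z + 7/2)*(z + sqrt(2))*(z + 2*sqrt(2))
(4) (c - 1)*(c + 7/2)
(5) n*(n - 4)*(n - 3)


(1) = k^2 + 5*k
(2) = (p - 4)*(p + 1)*(p + 5)
(3) = z^3 + 7*z^2/2 + 3*sqrt(2)*z^2 + 4*z + 21*sqrt(2)*z/2 + 14
(4) = c^2 + 5*c/2 - 7/2
(5) = n^3 - 7*n^2 + 12*n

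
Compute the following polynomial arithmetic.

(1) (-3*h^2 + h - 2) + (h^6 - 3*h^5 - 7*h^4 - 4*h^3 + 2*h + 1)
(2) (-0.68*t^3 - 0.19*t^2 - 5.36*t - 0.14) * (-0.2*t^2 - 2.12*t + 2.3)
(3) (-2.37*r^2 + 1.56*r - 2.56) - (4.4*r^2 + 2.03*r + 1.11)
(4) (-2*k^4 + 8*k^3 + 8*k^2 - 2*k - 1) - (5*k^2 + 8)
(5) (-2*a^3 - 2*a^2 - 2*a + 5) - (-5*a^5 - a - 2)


(1) = h^6 - 3*h^5 - 7*h^4 - 4*h^3 - 3*h^2 + 3*h - 1
(2) = 0.136*t^5 + 1.4796*t^4 - 0.0892*t^3 + 10.9542*t^2 - 12.0312*t - 0.322
(3) = -6.77*r^2 - 0.47*r - 3.67
(4) = -2*k^4 + 8*k^3 + 3*k^2 - 2*k - 9
(5) = 5*a^5 - 2*a^3 - 2*a^2 - a + 7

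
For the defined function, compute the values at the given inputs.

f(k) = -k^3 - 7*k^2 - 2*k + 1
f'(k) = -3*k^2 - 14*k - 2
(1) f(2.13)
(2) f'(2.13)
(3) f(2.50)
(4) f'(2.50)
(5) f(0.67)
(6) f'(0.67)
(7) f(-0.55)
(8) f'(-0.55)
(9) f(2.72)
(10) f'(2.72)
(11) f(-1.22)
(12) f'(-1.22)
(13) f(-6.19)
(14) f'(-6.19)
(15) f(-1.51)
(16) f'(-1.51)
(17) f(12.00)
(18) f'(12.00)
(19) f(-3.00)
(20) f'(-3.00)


(1) = -44.68
(2) = -45.43
(3) = -63.38
(4) = -55.75
(5) = -3.78
(6) = -12.73
(7) = 0.15
(8) = 4.79
(9) = -76.35
(10) = -62.28
(11) = -5.16
(12) = 10.61
(13) = -17.66
(14) = -30.29
(15) = -8.50
(16) = 12.30
(17) = -2759.00
(18) = -602.00
(19) = -29.00
(20) = 13.00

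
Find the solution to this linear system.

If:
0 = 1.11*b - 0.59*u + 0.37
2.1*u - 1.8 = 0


Then:
b = 0.12
u = 0.86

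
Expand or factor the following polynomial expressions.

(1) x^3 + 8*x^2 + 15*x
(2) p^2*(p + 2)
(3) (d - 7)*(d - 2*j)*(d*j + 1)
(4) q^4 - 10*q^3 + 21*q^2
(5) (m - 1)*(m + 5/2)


(1) = x*(x + 3)*(x + 5)
(2) = p^3 + 2*p^2
(3) = d^3*j - 2*d^2*j^2 - 7*d^2*j + d^2 + 14*d*j^2 - 2*d*j - 7*d + 14*j
(4) = q^2*(q - 7)*(q - 3)
(5) = m^2 + 3*m/2 - 5/2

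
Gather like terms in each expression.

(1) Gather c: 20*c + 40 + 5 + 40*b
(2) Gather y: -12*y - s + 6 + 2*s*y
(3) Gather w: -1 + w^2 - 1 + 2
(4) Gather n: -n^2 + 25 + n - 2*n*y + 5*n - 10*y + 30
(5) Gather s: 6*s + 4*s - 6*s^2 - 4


(1) = 40*b + 20*c + 45
(2) = -s + y*(2*s - 12) + 6
(3) = w^2
(4) = -n^2 + n*(6 - 2*y) - 10*y + 55
(5) = -6*s^2 + 10*s - 4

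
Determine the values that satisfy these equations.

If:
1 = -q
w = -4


Then:
q = -1
w = -4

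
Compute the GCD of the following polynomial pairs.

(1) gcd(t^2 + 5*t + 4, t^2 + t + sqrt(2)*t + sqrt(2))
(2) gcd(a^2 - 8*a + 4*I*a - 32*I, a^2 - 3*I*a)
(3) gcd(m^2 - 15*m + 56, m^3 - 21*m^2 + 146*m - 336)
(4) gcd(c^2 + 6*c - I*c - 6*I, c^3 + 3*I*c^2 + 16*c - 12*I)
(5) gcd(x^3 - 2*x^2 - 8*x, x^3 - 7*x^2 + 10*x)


(1) = gcd((t + 1)*(t + 4), (t + 1)*(t + sqrt(2))) = t + 1
(2) = gcd((a - 8)*(a + 4*I), a*(a - 3*I)) = 1
(3) = m^2 - 15*m + 56
(4) = c - I
(5) = x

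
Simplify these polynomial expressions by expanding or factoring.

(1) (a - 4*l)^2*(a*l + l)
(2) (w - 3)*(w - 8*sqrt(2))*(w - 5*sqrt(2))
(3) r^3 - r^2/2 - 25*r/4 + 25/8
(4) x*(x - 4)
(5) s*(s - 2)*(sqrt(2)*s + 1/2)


(1) = a^3*l - 8*a^2*l^2 + a^2*l + 16*a*l^3 - 8*a*l^2 + 16*l^3
(2) = w^3 - 13*sqrt(2)*w^2 - 3*w^2 + 39*sqrt(2)*w + 80*w - 240
(3) = (r - 5/2)*(r - 1/2)*(r + 5/2)
(4) = x^2 - 4*x
(5) = sqrt(2)*s^3 - 2*sqrt(2)*s^2 + s^2/2 - s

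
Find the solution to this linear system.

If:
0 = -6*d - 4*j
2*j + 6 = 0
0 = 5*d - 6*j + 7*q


Then:
d = 2
j = -3
q = -4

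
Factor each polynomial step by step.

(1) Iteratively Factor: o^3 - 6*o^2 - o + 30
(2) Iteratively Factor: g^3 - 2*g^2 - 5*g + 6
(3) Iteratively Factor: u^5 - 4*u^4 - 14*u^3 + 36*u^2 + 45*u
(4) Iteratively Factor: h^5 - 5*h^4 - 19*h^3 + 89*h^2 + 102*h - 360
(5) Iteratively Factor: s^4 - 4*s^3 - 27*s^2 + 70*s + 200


(1) = (o - 5)*(o^2 - o - 6) = (o - 5)*(o - 3)*(o + 2)
(2) = (g - 3)*(g^2 + g - 2) = (g - 3)*(g + 2)*(g - 1)
(3) = (u)*(u^4 - 4*u^3 - 14*u^2 + 36*u + 45) = u*(u - 3)*(u^3 - u^2 - 17*u - 15) = u*(u - 3)*(u + 3)*(u^2 - 4*u - 5) = u*(u - 5)*(u - 3)*(u + 3)*(u + 1)
(4) = (h - 4)*(h^4 - h^3 - 23*h^2 - 3*h + 90) = (h - 4)*(h + 3)*(h^3 - 4*h^2 - 11*h + 30) = (h - 4)*(h + 3)^2*(h^2 - 7*h + 10) = (h - 4)*(h - 2)*(h + 3)^2*(h - 5)
(5) = (s + 4)*(s^3 - 8*s^2 + 5*s + 50) = (s - 5)*(s + 4)*(s^2 - 3*s - 10) = (s - 5)^2*(s + 4)*(s + 2)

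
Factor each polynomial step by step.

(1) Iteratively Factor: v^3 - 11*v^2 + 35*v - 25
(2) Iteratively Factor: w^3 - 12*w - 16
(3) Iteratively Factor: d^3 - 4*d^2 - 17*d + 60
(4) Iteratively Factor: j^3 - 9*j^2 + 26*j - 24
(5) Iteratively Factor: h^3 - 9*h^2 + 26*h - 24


(1) = (v - 5)*(v^2 - 6*v + 5) = (v - 5)^2*(v - 1)
(2) = (w + 2)*(w^2 - 2*w - 8) = (w + 2)^2*(w - 4)
(3) = (d + 4)*(d^2 - 8*d + 15) = (d - 5)*(d + 4)*(d - 3)
(4) = (j - 3)*(j^2 - 6*j + 8) = (j - 4)*(j - 3)*(j - 2)
(5) = (h - 2)*(h^2 - 7*h + 12) = (h - 4)*(h - 2)*(h - 3)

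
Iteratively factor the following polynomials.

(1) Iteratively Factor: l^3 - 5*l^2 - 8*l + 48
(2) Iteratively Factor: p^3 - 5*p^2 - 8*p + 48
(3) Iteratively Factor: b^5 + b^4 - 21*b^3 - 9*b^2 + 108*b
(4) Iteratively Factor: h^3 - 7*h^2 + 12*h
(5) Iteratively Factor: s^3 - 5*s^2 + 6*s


(1) = (l + 3)*(l^2 - 8*l + 16) = (l - 4)*(l + 3)*(l - 4)
(2) = (p - 4)*(p^2 - p - 12) = (p - 4)*(p + 3)*(p - 4)
(3) = (b - 3)*(b^4 + 4*b^3 - 9*b^2 - 36*b) = b*(b - 3)*(b^3 + 4*b^2 - 9*b - 36) = b*(b - 3)*(b + 3)*(b^2 + b - 12) = b*(b - 3)*(b + 3)*(b + 4)*(b - 3)
(4) = (h)*(h^2 - 7*h + 12) = h*(h - 3)*(h - 4)
(5) = (s - 3)*(s^2 - 2*s) = (s - 3)*(s - 2)*(s)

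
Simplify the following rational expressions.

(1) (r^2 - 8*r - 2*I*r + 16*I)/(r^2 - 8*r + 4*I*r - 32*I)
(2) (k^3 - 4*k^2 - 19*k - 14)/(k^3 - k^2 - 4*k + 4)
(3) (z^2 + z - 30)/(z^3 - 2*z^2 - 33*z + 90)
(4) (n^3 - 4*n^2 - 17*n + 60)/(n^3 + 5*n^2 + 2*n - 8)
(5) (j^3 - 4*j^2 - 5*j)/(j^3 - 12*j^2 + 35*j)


(1) = (r - 2*I)/(r + 4*I)
(2) = (k^2 - 6*k - 7)/(k^2 - 3*k + 2)
(3) = 1/(z - 3)
(4) = (n^2 - 8*n + 15)/(n^2 + n - 2)
(5) = (j + 1)/(j - 7)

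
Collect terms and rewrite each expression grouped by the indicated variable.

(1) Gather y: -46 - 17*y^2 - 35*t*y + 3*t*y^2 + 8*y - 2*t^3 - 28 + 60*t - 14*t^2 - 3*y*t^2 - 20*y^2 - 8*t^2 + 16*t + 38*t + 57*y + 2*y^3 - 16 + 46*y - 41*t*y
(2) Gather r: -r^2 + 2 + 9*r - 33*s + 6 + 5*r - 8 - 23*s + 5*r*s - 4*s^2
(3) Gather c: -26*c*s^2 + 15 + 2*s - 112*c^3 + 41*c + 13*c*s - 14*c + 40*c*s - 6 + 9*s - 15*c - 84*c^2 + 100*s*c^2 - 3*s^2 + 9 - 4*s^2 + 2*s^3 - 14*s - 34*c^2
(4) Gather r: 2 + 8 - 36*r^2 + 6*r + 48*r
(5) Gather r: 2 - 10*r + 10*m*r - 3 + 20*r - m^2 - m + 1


(1) = -2*t^3 - 22*t^2 + 114*t + 2*y^3 + y^2*(3*t - 37) + y*(-3*t^2 - 76*t + 111) - 90
(2) = -r^2 + r*(5*s + 14) - 4*s^2 - 56*s
(3) = -112*c^3 + c^2*(100*s - 118) + c*(-26*s^2 + 53*s + 12) + 2*s^3 - 7*s^2 - 3*s + 18
(4) = -36*r^2 + 54*r + 10
(5) = -m^2 - m + r*(10*m + 10)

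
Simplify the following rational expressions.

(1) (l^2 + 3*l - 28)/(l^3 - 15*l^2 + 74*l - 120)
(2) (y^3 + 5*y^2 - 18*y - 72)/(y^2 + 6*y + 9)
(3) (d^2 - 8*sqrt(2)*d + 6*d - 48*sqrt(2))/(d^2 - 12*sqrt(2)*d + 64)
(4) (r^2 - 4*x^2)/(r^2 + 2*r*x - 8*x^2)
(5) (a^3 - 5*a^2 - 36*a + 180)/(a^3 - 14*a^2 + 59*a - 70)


(1) = (l + 7)/(l^2 - 11*l + 30)
(2) = (y^2 + 2*y - 24)/(y + 3)
(3) = (d + 6)/(d - 4*sqrt(2))
(4) = (r + 2*x)/(r + 4*x)
(5) = (a^2 - 36)/(a^2 - 9*a + 14)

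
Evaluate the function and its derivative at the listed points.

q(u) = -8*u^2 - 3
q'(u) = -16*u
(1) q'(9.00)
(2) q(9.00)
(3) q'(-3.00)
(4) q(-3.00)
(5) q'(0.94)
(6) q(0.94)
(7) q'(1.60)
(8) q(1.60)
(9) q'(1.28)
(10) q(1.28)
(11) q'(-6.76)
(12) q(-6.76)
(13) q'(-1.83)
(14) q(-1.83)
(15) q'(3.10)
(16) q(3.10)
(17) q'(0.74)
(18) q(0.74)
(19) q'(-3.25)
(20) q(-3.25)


(1) = -144.00
(2) = -651.00
(3) = 48.00
(4) = -75.00
(5) = -15.04
(6) = -10.07
(7) = -25.60
(8) = -23.48
(9) = -20.48
(10) = -16.11
(11) = 108.16
(12) = -368.58
(13) = 29.28
(14) = -29.79
(15) = -49.60
(16) = -79.88
(17) = -11.84
(18) = -7.38
(19) = 52.00
(20) = -87.50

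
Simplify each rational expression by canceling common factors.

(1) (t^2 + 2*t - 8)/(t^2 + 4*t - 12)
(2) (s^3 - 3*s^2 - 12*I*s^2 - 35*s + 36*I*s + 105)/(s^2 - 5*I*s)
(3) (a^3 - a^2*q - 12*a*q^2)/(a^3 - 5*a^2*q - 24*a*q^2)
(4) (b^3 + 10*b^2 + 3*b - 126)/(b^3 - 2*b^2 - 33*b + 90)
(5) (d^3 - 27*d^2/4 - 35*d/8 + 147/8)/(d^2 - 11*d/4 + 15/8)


(1) = (t + 4)/(t + 6)
(2) = (s^2 + s*(-3 - 7*I) + 21*I)/s
(3) = (-a + 4*q)/(-a + 8*q)
(4) = (b + 7)/(b - 5)
(5) = (4*d^2 - 21*d - 49)/(4*d - 5)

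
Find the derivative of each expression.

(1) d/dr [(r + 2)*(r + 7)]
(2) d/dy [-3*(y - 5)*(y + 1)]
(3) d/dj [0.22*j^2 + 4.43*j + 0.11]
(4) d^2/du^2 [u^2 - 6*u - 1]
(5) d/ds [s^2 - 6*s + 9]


(1) = 2*r + 9
(2) = 12 - 6*y
(3) = 0.44*j + 4.43
(4) = 2
(5) = 2*s - 6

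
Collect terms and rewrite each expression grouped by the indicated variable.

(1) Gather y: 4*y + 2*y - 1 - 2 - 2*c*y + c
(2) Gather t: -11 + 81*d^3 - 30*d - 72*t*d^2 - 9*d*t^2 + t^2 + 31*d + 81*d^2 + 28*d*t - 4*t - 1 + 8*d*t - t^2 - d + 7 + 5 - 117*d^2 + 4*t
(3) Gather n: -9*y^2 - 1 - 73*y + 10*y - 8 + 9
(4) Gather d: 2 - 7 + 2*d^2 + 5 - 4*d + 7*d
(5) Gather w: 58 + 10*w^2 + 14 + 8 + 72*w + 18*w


(1) = c + y*(6 - 2*c) - 3
(2) = 81*d^3 - 36*d^2 - 9*d*t^2 + t*(-72*d^2 + 36*d)
(3) = -9*y^2 - 63*y
(4) = 2*d^2 + 3*d
(5) = 10*w^2 + 90*w + 80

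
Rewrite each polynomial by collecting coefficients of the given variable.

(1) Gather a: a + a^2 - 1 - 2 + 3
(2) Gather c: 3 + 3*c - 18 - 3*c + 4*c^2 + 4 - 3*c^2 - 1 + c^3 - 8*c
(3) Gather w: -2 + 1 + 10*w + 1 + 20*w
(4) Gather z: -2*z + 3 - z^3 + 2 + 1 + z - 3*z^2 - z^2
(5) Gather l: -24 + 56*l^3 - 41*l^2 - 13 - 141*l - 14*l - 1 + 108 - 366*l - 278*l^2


(1) = a^2 + a
(2) = c^3 + c^2 - 8*c - 12
(3) = 30*w
(4) = -z^3 - 4*z^2 - z + 6
(5) = 56*l^3 - 319*l^2 - 521*l + 70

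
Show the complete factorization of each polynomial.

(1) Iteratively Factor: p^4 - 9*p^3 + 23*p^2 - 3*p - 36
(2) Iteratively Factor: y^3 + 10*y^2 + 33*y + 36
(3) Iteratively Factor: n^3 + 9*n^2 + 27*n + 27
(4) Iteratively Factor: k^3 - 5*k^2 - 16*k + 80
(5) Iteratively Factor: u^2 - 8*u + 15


(1) = (p - 4)*(p^3 - 5*p^2 + 3*p + 9) = (p - 4)*(p + 1)*(p^2 - 6*p + 9) = (p - 4)*(p - 3)*(p + 1)*(p - 3)
(2) = (y + 3)*(y^2 + 7*y + 12) = (y + 3)^2*(y + 4)
(3) = (n + 3)*(n^2 + 6*n + 9) = (n + 3)^2*(n + 3)
(4) = (k + 4)*(k^2 - 9*k + 20) = (k - 5)*(k + 4)*(k - 4)
(5) = (u - 5)*(u - 3)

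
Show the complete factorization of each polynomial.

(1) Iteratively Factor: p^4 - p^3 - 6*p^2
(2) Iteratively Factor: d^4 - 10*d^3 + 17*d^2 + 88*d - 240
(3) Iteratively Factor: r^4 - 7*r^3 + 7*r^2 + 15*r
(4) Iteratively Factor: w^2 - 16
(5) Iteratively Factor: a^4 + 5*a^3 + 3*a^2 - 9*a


(1) = (p + 2)*(p^3 - 3*p^2) = p*(p + 2)*(p^2 - 3*p) = p*(p - 3)*(p + 2)*(p)
(2) = (d - 4)*(d^3 - 6*d^2 - 7*d + 60) = (d - 4)*(d + 3)*(d^2 - 9*d + 20) = (d - 4)^2*(d + 3)*(d - 5)
(3) = (r - 3)*(r^3 - 4*r^2 - 5*r) = (r - 3)*(r + 1)*(r^2 - 5*r) = r*(r - 3)*(r + 1)*(r - 5)
(4) = (w + 4)*(w - 4)
(5) = (a + 3)*(a^3 + 2*a^2 - 3*a) = a*(a + 3)*(a^2 + 2*a - 3) = a*(a - 1)*(a + 3)*(a + 3)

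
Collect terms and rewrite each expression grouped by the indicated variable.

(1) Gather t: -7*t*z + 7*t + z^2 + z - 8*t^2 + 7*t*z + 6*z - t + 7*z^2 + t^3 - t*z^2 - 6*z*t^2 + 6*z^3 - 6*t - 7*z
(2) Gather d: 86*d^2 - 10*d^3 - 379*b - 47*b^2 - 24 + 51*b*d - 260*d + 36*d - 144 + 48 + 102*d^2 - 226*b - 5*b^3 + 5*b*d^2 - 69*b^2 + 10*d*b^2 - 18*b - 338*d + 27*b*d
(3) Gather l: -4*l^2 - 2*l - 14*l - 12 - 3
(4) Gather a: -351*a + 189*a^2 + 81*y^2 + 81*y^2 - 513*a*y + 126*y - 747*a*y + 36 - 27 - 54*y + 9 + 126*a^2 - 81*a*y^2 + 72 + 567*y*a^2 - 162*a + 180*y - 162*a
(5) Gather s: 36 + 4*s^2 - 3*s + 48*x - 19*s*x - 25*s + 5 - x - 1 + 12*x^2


(1) = t^3 + t^2*(-6*z - 8) - t*z^2 + 6*z^3 + 8*z^2
(2) = -5*b^3 - 116*b^2 - 623*b - 10*d^3 + d^2*(5*b + 188) + d*(10*b^2 + 78*b - 562) - 120
(3) = -4*l^2 - 16*l - 15
(4) = a^2*(567*y + 315) + a*(-81*y^2 - 1260*y - 675) + 162*y^2 + 252*y + 90
(5) = 4*s^2 + s*(-19*x - 28) + 12*x^2 + 47*x + 40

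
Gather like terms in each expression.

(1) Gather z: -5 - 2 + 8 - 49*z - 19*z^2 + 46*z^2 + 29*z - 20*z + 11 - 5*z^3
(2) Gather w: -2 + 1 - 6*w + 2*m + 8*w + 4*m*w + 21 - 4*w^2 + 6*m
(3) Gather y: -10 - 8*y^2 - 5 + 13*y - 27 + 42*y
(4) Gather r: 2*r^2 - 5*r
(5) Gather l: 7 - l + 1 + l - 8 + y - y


(1) = -5*z^3 + 27*z^2 - 40*z + 12
(2) = 8*m - 4*w^2 + w*(4*m + 2) + 20
(3) = -8*y^2 + 55*y - 42
(4) = 2*r^2 - 5*r
(5) = 0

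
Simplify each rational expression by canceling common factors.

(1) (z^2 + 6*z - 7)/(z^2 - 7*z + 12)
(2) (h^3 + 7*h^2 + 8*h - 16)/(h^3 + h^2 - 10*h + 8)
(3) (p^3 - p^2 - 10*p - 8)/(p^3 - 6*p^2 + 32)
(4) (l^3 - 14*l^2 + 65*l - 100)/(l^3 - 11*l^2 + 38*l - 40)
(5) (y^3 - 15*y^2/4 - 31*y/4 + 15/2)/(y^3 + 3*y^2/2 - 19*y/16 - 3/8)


(1) = (z^2 + 6*z - 7)/(z^2 - 7*z + 12)
(2) = (h + 4)/(h - 2)
(3) = (p + 1)/(p - 4)
(4) = (l - 5)/(l - 2)
(5) = (4*y - 20)/(4*y + 1)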